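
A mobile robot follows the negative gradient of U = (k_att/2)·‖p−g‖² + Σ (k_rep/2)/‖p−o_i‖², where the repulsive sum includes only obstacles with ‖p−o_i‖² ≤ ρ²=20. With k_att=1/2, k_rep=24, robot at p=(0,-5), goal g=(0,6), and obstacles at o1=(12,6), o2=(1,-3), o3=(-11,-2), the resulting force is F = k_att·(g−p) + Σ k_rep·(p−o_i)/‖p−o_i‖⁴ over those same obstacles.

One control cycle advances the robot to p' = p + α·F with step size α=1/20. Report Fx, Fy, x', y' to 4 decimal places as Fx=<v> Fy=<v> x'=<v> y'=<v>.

Fx=-0.9600 Fy=3.5800 x'=-0.0480 y'=-4.8210

F_att = 1/2·(g−p) = 1/2·(0,11) = (0.0000,5.5000)
o1: d²=265 > ρ²=20 → inactive
o2: d²=5 ≤ ρ²=20; F_rep = 24·(-1,-2)/5² = (-0.9600,-1.9200)
o3: d²=130 > ρ²=20 → inactive
F = F_att + ΣF_rep = (-0.9600,3.5800)
p' = p + 1/20·F = (-0.0480,-4.8210)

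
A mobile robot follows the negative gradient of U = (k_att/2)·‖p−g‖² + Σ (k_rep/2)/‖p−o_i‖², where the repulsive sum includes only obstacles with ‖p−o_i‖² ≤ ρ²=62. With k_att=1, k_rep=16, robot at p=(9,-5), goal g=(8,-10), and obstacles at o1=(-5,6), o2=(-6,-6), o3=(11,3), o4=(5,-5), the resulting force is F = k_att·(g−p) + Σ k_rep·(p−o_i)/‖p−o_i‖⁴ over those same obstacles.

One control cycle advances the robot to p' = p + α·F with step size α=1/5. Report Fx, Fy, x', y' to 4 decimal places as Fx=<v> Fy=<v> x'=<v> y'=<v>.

F_att = 1·(g−p) = 1·(-1,-5) = (-1.0000,-5.0000)
o1: d²=317 > ρ²=62 → inactive
o2: d²=226 > ρ²=62 → inactive
o3: d²=68 > ρ²=62 → inactive
o4: d²=16 ≤ ρ²=62; F_rep = 16·(4,0)/16² = (0.2500,0.0000)
F = F_att + ΣF_rep = (-0.7500,-5.0000)
p' = p + 1/5·F = (8.8500,-6.0000)

Fx=-0.7500 Fy=-5.0000 x'=8.8500 y'=-6.0000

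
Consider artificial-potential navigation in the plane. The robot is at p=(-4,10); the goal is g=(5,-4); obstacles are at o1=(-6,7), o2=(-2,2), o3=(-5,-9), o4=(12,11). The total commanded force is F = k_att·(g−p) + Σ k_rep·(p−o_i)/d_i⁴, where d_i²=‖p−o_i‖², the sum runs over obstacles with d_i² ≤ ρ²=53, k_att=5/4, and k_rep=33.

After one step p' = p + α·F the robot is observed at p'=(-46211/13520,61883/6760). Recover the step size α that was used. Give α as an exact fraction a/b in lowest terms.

α = 1/20

F_att = 5/4·(g−p) = 5/4·(9,-14) = (11.2500,-17.5000)
o1: d²=13 ≤ ρ²=53; F_rep = 33·(2,3)/13² = (0.3905,0.5858)
o2: d²=68 > ρ²=53 → inactive
o3: d²=362 > ρ²=53 → inactive
o4: d²=257 > ρ²=53 → inactive
F = F_att + ΣF_rep = (11.6405,-16.9142)
Δp = p'−p = (0.5820,-0.8457); α = Δx/Fx = (7869/13520) / (7869/676) = 1/20
check: Δy/Fy = (-5717/6760) / (-5717/338) = 1/20 ✓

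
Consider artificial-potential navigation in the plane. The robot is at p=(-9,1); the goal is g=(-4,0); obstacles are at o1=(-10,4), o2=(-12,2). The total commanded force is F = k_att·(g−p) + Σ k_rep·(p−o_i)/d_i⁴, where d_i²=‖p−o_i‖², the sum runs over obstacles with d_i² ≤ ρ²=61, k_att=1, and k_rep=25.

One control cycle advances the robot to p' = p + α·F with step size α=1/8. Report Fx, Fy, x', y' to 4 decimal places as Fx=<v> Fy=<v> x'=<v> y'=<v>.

F_att = 1·(g−p) = 1·(5,-1) = (5.0000,-1.0000)
o1: d²=10 ≤ ρ²=61; F_rep = 25·(1,-3)/10² = (0.2500,-0.7500)
o2: d²=10 ≤ ρ²=61; F_rep = 25·(3,-1)/10² = (0.7500,-0.2500)
F = F_att + ΣF_rep = (6.0000,-2.0000)
p' = p + 1/8·F = (-8.2500,0.7500)

Fx=6.0000 Fy=-2.0000 x'=-8.2500 y'=0.7500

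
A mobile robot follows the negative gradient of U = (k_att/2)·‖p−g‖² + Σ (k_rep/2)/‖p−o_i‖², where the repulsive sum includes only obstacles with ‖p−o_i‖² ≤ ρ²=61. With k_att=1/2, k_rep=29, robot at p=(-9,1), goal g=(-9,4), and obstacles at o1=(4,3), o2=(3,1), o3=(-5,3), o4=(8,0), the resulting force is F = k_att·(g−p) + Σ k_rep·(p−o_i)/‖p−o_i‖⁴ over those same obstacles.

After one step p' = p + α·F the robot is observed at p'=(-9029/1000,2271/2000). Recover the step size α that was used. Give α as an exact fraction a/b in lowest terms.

α = 1/10

F_att = 1/2·(g−p) = 1/2·(0,3) = (0.0000,1.5000)
o1: d²=173 > ρ²=61 → inactive
o2: d²=144 > ρ²=61 → inactive
o3: d²=20 ≤ ρ²=61; F_rep = 29·(-4,-2)/20² = (-0.2900,-0.1450)
o4: d²=290 > ρ²=61 → inactive
F = F_att + ΣF_rep = (-0.2900,1.3550)
Δp = p'−p = (-0.0290,0.1355); α = Δx/Fx = (-29/1000) / (-29/100) = 1/10
check: Δy/Fy = (271/2000) / (271/200) = 1/10 ✓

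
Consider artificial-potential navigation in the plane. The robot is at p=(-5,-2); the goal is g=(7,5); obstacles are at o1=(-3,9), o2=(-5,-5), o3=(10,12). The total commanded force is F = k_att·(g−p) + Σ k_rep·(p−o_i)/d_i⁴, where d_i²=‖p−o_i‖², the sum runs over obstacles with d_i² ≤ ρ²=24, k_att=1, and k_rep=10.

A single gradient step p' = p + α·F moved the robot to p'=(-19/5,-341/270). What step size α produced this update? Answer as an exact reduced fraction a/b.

α = 1/10

F_att = 1·(g−p) = 1·(12,7) = (12.0000,7.0000)
o1: d²=125 > ρ²=24 → inactive
o2: d²=9 ≤ ρ²=24; F_rep = 10·(0,3)/9² = (0.0000,0.3704)
o3: d²=421 > ρ²=24 → inactive
F = F_att + ΣF_rep = (12.0000,7.3704)
Δp = p'−p = (1.2000,0.7370); α = Δx/Fx = (6/5) / (12) = 1/10
check: Δy/Fy = (199/270) / (199/27) = 1/10 ✓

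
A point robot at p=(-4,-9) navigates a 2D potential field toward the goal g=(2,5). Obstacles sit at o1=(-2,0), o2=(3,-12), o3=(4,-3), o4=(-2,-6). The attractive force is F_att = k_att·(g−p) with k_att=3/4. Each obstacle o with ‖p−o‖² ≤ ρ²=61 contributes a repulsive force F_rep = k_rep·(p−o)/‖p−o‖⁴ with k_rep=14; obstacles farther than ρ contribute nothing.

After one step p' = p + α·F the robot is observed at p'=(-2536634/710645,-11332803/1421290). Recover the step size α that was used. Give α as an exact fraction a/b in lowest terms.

F_att = 3/4·(g−p) = 3/4·(6,14) = (4.5000,10.5000)
o1: d²=85 > ρ²=61 → inactive
o2: d²=58 ≤ ρ²=61; F_rep = 14·(-7,3)/58² = (-0.0291,0.0125)
o3: d²=100 > ρ²=61 → inactive
o4: d²=13 ≤ ρ²=61; F_rep = 14·(-2,-3)/13² = (-0.1657,-0.2485)
F = F_att + ΣF_rep = (4.3052,10.2640)
Δp = p'−p = (0.4305,1.0264); α = Δx/Fx = (305946/710645) / (611892/142129) = 1/10
check: Δy/Fy = (1458807/1421290) / (1458807/142129) = 1/10 ✓

α = 1/10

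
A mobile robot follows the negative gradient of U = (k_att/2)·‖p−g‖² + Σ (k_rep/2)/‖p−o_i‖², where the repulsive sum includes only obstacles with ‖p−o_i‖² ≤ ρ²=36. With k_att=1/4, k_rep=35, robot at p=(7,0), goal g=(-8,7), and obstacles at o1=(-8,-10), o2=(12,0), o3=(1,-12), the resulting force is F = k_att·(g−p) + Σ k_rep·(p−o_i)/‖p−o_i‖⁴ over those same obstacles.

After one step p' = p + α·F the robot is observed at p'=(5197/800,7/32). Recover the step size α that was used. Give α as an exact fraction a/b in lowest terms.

F_att = 1/4·(g−p) = 1/4·(-15,7) = (-3.7500,1.7500)
o1: d²=325 > ρ²=36 → inactive
o2: d²=25 ≤ ρ²=36; F_rep = 35·(-5,0)/25² = (-0.2800,0.0000)
o3: d²=180 > ρ²=36 → inactive
F = F_att + ΣF_rep = (-4.0300,1.7500)
Δp = p'−p = (-0.5038,0.2188); α = Δx/Fx = (-403/800) / (-403/100) = 1/8
check: Δy/Fy = (7/32) / (7/4) = 1/8 ✓

α = 1/8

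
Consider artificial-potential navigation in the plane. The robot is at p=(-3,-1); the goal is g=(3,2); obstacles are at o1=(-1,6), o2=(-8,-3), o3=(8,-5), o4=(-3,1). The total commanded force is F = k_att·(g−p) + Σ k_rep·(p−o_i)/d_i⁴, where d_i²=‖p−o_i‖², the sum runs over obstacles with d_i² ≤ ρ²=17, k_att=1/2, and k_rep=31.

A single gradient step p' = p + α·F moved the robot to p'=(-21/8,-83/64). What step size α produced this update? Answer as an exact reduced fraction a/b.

F_att = 1/2·(g−p) = 1/2·(6,3) = (3.0000,1.5000)
o1: d²=53 > ρ²=17 → inactive
o2: d²=29 > ρ²=17 → inactive
o3: d²=137 > ρ²=17 → inactive
o4: d²=4 ≤ ρ²=17; F_rep = 31·(0,-2)/4² = (0.0000,-3.8750)
F = F_att + ΣF_rep = (3.0000,-2.3750)
Δp = p'−p = (0.3750,-0.2969); α = Δx/Fx = (3/8) / (3) = 1/8
check: Δy/Fy = (-19/64) / (-19/8) = 1/8 ✓

α = 1/8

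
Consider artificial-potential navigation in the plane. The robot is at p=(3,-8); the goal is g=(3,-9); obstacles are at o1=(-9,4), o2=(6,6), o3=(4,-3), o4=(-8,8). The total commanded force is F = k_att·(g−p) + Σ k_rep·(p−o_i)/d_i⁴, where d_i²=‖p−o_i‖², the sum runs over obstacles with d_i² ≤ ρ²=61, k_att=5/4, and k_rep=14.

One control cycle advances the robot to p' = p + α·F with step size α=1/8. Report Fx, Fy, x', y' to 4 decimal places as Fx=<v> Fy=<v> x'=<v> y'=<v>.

F_att = 5/4·(g−p) = 5/4·(0,-1) = (0.0000,-1.2500)
o1: d²=288 > ρ²=61 → inactive
o2: d²=205 > ρ²=61 → inactive
o3: d²=26 ≤ ρ²=61; F_rep = 14·(-1,-5)/26² = (-0.0207,-0.1036)
o4: d²=377 > ρ²=61 → inactive
F = F_att + ΣF_rep = (-0.0207,-1.3536)
p' = p + 1/8·F = (2.9974,-8.1692)

Fx=-0.0207 Fy=-1.3536 x'=2.9974 y'=-8.1692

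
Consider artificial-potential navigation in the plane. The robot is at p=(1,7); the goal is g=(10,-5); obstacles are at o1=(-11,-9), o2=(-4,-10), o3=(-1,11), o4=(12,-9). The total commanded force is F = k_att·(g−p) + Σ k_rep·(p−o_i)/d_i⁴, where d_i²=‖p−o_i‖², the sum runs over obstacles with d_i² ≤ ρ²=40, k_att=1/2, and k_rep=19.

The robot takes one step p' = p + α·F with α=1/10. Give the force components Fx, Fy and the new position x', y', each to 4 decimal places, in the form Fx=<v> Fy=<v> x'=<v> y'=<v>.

Fx=4.5950 Fy=-6.1900 x'=1.4595 y'=6.3810

F_att = 1/2·(g−p) = 1/2·(9,-12) = (4.5000,-6.0000)
o1: d²=400 > ρ²=40 → inactive
o2: d²=314 > ρ²=40 → inactive
o3: d²=20 ≤ ρ²=40; F_rep = 19·(2,-4)/20² = (0.0950,-0.1900)
o4: d²=377 > ρ²=40 → inactive
F = F_att + ΣF_rep = (4.5950,-6.1900)
p' = p + 1/10·F = (1.4595,6.3810)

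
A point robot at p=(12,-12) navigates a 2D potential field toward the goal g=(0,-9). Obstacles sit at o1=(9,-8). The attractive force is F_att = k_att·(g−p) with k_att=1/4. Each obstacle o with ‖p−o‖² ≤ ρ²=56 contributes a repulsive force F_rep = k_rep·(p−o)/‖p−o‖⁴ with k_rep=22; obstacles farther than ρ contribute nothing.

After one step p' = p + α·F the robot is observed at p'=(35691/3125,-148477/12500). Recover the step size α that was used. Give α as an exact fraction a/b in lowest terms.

F_att = 1/4·(g−p) = 1/4·(-12,3) = (-3.0000,0.7500)
o1: d²=25 ≤ ρ²=56; F_rep = 22·(3,-4)/25² = (0.1056,-0.1408)
F = F_att + ΣF_rep = (-2.8944,0.6092)
Δp = p'−p = (-0.5789,0.1218); α = Δx/Fx = (-1809/3125) / (-1809/625) = 1/5
check: Δy/Fy = (1523/12500) / (1523/2500) = 1/5 ✓

α = 1/5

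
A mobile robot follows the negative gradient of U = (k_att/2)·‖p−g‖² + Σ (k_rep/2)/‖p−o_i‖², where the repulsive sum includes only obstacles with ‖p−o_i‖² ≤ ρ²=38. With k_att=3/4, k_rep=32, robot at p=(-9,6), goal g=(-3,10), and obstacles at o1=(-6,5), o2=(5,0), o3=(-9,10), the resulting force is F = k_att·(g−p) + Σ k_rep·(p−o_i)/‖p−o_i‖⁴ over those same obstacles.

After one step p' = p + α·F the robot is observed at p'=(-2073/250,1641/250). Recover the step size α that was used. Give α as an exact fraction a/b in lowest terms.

α = 1/5

F_att = 3/4·(g−p) = 3/4·(6,4) = (4.5000,3.0000)
o1: d²=10 ≤ ρ²=38; F_rep = 32·(-3,1)/10² = (-0.9600,0.3200)
o2: d²=232 > ρ²=38 → inactive
o3: d²=16 ≤ ρ²=38; F_rep = 32·(0,-4)/16² = (0.0000,-0.5000)
F = F_att + ΣF_rep = (3.5400,2.8200)
Δp = p'−p = (0.7080,0.5640); α = Δx/Fx = (177/250) / (177/50) = 1/5
check: Δy/Fy = (141/250) / (141/50) = 1/5 ✓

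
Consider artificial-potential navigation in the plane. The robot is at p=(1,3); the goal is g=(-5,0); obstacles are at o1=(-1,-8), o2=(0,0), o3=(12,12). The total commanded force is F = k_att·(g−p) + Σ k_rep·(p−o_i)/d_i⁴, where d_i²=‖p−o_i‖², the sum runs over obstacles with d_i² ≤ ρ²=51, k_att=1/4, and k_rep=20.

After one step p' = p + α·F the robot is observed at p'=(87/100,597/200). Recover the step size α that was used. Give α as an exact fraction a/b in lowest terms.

α = 1/10

F_att = 1/4·(g−p) = 1/4·(-6,-3) = (-1.5000,-0.7500)
o1: d²=125 > ρ²=51 → inactive
o2: d²=10 ≤ ρ²=51; F_rep = 20·(1,3)/10² = (0.2000,0.6000)
o3: d²=202 > ρ²=51 → inactive
F = F_att + ΣF_rep = (-1.3000,-0.1500)
Δp = p'−p = (-0.1300,-0.0150); α = Δx/Fx = (-13/100) / (-13/10) = 1/10
check: Δy/Fy = (-3/200) / (-3/20) = 1/10 ✓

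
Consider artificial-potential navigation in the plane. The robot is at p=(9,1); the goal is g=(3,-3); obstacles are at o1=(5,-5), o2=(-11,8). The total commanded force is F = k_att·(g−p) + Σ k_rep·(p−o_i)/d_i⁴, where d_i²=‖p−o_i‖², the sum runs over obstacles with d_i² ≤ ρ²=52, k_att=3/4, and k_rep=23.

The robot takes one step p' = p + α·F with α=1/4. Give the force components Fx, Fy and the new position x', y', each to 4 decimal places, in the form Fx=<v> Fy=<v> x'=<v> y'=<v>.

Fx=-4.4660 Fy=-2.9490 x'=7.8835 y'=0.2628

F_att = 3/4·(g−p) = 3/4·(-6,-4) = (-4.5000,-3.0000)
o1: d²=52 ≤ ρ²=52; F_rep = 23·(4,6)/52² = (0.0340,0.0510)
o2: d²=449 > ρ²=52 → inactive
F = F_att + ΣF_rep = (-4.4660,-2.9490)
p' = p + 1/4·F = (7.8835,0.2628)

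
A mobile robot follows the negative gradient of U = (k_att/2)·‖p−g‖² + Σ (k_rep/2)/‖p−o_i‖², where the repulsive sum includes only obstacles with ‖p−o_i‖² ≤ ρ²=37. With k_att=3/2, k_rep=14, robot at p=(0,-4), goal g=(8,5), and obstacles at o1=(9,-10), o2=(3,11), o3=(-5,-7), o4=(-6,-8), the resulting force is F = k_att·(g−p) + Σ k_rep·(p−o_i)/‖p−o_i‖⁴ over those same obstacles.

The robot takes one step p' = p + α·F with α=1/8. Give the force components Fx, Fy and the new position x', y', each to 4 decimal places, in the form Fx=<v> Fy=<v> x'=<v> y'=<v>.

F_att = 3/2·(g−p) = 3/2·(8,9) = (12.0000,13.5000)
o1: d²=117 > ρ²=37 → inactive
o2: d²=234 > ρ²=37 → inactive
o3: d²=34 ≤ ρ²=37; F_rep = 14·(5,3)/34² = (0.0606,0.0363)
o4: d²=52 > ρ²=37 → inactive
F = F_att + ΣF_rep = (12.0606,13.5363)
p' = p + 1/8·F = (1.5076,-2.3080)

Fx=12.0606 Fy=13.5363 x'=1.5076 y'=-2.3080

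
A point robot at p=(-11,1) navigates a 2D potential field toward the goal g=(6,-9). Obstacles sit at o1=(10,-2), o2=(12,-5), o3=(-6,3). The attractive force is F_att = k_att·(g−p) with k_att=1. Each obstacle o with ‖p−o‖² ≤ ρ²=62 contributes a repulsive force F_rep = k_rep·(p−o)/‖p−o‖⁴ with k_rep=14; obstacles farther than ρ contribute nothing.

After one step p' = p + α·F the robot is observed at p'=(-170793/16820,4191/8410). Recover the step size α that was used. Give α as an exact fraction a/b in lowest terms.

F_att = 1·(g−p) = 1·(17,-10) = (17.0000,-10.0000)
o1: d²=450 > ρ²=62 → inactive
o2: d²=565 > ρ²=62 → inactive
o3: d²=29 ≤ ρ²=62; F_rep = 14·(-5,-2)/29² = (-0.0832,-0.0333)
F = F_att + ΣF_rep = (16.9168,-10.0333)
Δp = p'−p = (0.8458,-0.5017); α = Δx/Fx = (14227/16820) / (14227/841) = 1/20
check: Δy/Fy = (-4219/8410) / (-8438/841) = 1/20 ✓

α = 1/20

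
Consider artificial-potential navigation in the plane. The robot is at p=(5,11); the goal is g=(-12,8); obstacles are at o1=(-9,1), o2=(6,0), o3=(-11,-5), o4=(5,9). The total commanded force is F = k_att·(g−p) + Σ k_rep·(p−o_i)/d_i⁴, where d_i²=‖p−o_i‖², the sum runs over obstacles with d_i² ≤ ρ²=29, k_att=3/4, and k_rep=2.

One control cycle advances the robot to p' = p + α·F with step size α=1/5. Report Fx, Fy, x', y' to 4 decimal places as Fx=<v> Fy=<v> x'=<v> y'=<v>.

Fx=-12.7500 Fy=-2.0000 x'=2.4500 y'=10.6000

F_att = 3/4·(g−p) = 3/4·(-17,-3) = (-12.7500,-2.2500)
o1: d²=296 > ρ²=29 → inactive
o2: d²=122 > ρ²=29 → inactive
o3: d²=512 > ρ²=29 → inactive
o4: d²=4 ≤ ρ²=29; F_rep = 2·(0,2)/4² = (0.0000,0.2500)
F = F_att + ΣF_rep = (-12.7500,-2.0000)
p' = p + 1/5·F = (2.4500,10.6000)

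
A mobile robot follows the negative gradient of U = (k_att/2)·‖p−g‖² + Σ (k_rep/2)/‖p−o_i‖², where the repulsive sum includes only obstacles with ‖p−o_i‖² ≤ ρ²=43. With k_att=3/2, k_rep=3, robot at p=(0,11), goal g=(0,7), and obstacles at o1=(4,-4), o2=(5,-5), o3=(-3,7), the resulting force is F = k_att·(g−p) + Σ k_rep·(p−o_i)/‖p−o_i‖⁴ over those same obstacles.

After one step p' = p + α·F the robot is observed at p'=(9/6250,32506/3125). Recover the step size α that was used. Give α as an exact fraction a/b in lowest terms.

α = 1/10

F_att = 3/2·(g−p) = 3/2·(0,-4) = (0.0000,-6.0000)
o1: d²=241 > ρ²=43 → inactive
o2: d²=281 > ρ²=43 → inactive
o3: d²=25 ≤ ρ²=43; F_rep = 3·(3,4)/25² = (0.0144,0.0192)
F = F_att + ΣF_rep = (0.0144,-5.9808)
Δp = p'−p = (0.0014,-0.5981); α = Δx/Fx = (9/6250) / (9/625) = 1/10
check: Δy/Fy = (-1869/3125) / (-3738/625) = 1/10 ✓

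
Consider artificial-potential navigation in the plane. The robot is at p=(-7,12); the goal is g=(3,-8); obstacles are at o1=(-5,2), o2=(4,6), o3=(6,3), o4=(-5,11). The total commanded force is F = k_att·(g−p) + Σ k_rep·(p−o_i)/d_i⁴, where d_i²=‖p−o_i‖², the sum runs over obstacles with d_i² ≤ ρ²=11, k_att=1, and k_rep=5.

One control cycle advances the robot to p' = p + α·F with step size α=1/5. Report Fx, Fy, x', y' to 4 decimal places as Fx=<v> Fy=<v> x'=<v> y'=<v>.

F_att = 1·(g−p) = 1·(10,-20) = (10.0000,-20.0000)
o1: d²=104 > ρ²=11 → inactive
o2: d²=157 > ρ²=11 → inactive
o3: d²=250 > ρ²=11 → inactive
o4: d²=5 ≤ ρ²=11; F_rep = 5·(-2,1)/5² = (-0.4000,0.2000)
F = F_att + ΣF_rep = (9.6000,-19.8000)
p' = p + 1/5·F = (-5.0800,8.0400)

Fx=9.6000 Fy=-19.8000 x'=-5.0800 y'=8.0400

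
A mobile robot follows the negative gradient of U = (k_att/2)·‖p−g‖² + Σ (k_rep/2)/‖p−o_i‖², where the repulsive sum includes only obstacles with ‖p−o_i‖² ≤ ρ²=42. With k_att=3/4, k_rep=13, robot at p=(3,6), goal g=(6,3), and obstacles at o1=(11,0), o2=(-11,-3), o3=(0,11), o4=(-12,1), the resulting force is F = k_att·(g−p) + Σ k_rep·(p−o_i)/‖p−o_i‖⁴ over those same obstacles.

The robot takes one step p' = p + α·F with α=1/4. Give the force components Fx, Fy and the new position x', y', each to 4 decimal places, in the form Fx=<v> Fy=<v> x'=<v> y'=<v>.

Fx=2.2837 Fy=-2.3062 x'=3.5709 y'=5.4234

F_att = 3/4·(g−p) = 3/4·(3,-3) = (2.2500,-2.2500)
o1: d²=100 > ρ²=42 → inactive
o2: d²=277 > ρ²=42 → inactive
o3: d²=34 ≤ ρ²=42; F_rep = 13·(3,-5)/34² = (0.0337,-0.0562)
o4: d²=250 > ρ²=42 → inactive
F = F_att + ΣF_rep = (2.2837,-2.3062)
p' = p + 1/4·F = (3.5709,5.4234)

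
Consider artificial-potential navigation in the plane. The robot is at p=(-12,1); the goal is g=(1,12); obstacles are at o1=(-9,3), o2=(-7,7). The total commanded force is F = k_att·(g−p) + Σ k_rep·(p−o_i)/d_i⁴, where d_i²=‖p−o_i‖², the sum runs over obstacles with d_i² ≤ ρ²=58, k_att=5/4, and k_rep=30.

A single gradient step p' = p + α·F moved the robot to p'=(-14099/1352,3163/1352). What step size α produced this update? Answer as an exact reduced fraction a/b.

F_att = 5/4·(g−p) = 5/4·(13,11) = (16.2500,13.7500)
o1: d²=13 ≤ ρ²=58; F_rep = 30·(-3,-2)/13² = (-0.5325,-0.3550)
o2: d²=61 > ρ²=58 → inactive
F = F_att + ΣF_rep = (15.7175,13.3950)
Δp = p'−p = (1.5717,1.3395); α = Δx/Fx = (2125/1352) / (10625/676) = 1/10
check: Δy/Fy = (1811/1352) / (9055/676) = 1/10 ✓

α = 1/10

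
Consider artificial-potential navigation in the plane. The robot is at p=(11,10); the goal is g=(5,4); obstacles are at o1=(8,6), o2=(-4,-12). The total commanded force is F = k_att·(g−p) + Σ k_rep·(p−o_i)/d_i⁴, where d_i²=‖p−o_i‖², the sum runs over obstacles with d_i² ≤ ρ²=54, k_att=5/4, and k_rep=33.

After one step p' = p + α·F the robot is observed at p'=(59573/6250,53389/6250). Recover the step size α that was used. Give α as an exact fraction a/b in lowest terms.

F_att = 5/4·(g−p) = 5/4·(-6,-6) = (-7.5000,-7.5000)
o1: d²=25 ≤ ρ²=54; F_rep = 33·(3,4)/25² = (0.1584,0.2112)
o2: d²=709 > ρ²=54 → inactive
F = F_att + ΣF_rep = (-7.3416,-7.2888)
Δp = p'−p = (-1.4683,-1.4578); α = Δx/Fx = (-9177/6250) / (-9177/1250) = 1/5
check: Δy/Fy = (-9111/6250) / (-9111/1250) = 1/5 ✓

α = 1/5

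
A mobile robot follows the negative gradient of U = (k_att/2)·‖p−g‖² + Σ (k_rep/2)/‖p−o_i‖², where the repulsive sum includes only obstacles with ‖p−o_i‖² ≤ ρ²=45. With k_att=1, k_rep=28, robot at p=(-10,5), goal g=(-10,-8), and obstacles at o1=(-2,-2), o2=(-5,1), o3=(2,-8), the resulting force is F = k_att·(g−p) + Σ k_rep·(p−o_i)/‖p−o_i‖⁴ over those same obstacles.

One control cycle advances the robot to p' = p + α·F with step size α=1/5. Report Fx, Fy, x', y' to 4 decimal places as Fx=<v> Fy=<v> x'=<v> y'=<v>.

F_att = 1·(g−p) = 1·(0,-13) = (0.0000,-13.0000)
o1: d²=113 > ρ²=45 → inactive
o2: d²=41 ≤ ρ²=45; F_rep = 28·(-5,4)/41² = (-0.0833,0.0666)
o3: d²=313 > ρ²=45 → inactive
F = F_att + ΣF_rep = (-0.0833,-12.9334)
p' = p + 1/5·F = (-10.0167,2.4133)

Fx=-0.0833 Fy=-12.9334 x'=-10.0167 y'=2.4133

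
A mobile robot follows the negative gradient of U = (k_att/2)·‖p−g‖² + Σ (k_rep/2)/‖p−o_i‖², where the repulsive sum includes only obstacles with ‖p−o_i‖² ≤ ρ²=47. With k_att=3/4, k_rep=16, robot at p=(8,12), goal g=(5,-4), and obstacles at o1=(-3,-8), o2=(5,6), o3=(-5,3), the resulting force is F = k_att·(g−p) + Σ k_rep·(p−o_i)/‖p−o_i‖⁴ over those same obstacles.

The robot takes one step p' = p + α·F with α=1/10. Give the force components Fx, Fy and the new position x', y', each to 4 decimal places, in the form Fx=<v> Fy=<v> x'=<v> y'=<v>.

F_att = 3/4·(g−p) = 3/4·(-3,-16) = (-2.2500,-12.0000)
o1: d²=521 > ρ²=47 → inactive
o2: d²=45 ≤ ρ²=47; F_rep = 16·(3,6)/45² = (0.0237,0.0474)
o3: d²=250 > ρ²=47 → inactive
F = F_att + ΣF_rep = (-2.2263,-11.9526)
p' = p + 1/10·F = (7.7774,10.8047)

Fx=-2.2263 Fy=-11.9526 x'=7.7774 y'=10.8047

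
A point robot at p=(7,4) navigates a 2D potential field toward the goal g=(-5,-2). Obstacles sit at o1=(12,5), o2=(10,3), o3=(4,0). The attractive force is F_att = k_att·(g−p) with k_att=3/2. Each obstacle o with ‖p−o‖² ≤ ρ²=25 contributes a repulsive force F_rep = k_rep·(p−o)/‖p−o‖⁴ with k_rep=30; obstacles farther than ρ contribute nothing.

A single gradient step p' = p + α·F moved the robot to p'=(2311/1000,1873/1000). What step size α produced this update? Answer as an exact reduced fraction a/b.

F_att = 3/2·(g−p) = 3/2·(-12,-6) = (-18.0000,-9.0000)
o1: d²=26 > ρ²=25 → inactive
o2: d²=10 ≤ ρ²=25; F_rep = 30·(-3,1)/10² = (-0.9000,0.3000)
o3: d²=25 ≤ ρ²=25; F_rep = 30·(3,4)/25² = (0.1440,0.1920)
F = F_att + ΣF_rep = (-18.7560,-8.5080)
Δp = p'−p = (-4.6890,-2.1270); α = Δx/Fx = (-4689/1000) / (-4689/250) = 1/4
check: Δy/Fy = (-2127/1000) / (-2127/250) = 1/4 ✓

α = 1/4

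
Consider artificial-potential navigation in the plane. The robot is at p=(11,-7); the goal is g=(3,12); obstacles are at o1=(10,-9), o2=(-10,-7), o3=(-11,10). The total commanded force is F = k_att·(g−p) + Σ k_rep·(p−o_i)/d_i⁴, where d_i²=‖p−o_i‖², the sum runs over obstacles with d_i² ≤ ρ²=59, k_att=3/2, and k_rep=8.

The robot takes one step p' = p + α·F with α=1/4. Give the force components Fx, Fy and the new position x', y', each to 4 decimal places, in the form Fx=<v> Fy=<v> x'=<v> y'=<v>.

Fx=-11.6800 Fy=29.1400 x'=8.0800 y'=0.2850

F_att = 3/2·(g−p) = 3/2·(-8,19) = (-12.0000,28.5000)
o1: d²=5 ≤ ρ²=59; F_rep = 8·(1,2)/5² = (0.3200,0.6400)
o2: d²=441 > ρ²=59 → inactive
o3: d²=773 > ρ²=59 → inactive
F = F_att + ΣF_rep = (-11.6800,29.1400)
p' = p + 1/4·F = (8.0800,0.2850)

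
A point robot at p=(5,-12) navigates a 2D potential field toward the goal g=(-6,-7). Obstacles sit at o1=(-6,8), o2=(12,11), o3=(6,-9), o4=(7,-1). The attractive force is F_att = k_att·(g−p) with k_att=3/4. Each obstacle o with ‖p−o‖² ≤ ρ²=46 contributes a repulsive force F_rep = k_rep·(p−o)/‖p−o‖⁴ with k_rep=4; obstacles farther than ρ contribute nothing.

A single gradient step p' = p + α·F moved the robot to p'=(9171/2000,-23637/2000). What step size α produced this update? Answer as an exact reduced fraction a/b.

F_att = 3/4·(g−p) = 3/4·(-11,5) = (-8.2500,3.7500)
o1: d²=521 > ρ²=46 → inactive
o2: d²=578 > ρ²=46 → inactive
o3: d²=10 ≤ ρ²=46; F_rep = 4·(-1,-3)/10² = (-0.0400,-0.1200)
o4: d²=125 > ρ²=46 → inactive
F = F_att + ΣF_rep = (-8.2900,3.6300)
Δp = p'−p = (-0.4145,0.1815); α = Δx/Fx = (-829/2000) / (-829/100) = 1/20
check: Δy/Fy = (363/2000) / (363/100) = 1/20 ✓

α = 1/20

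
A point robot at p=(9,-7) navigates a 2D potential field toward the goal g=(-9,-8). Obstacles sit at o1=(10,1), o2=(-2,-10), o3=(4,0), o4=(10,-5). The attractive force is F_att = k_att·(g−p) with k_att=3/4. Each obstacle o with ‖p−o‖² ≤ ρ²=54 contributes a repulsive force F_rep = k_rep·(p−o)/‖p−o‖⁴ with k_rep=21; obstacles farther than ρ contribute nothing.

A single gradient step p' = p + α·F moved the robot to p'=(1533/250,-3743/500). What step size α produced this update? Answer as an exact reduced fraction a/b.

α = 1/5

F_att = 3/4·(g−p) = 3/4·(-18,-1) = (-13.5000,-0.7500)
o1: d²=65 > ρ²=54 → inactive
o2: d²=130 > ρ²=54 → inactive
o3: d²=74 > ρ²=54 → inactive
o4: d²=5 ≤ ρ²=54; F_rep = 21·(-1,-2)/5² = (-0.8400,-1.6800)
F = F_att + ΣF_rep = (-14.3400,-2.4300)
Δp = p'−p = (-2.8680,-0.4860); α = Δx/Fx = (-717/250) / (-717/50) = 1/5
check: Δy/Fy = (-243/500) / (-243/100) = 1/5 ✓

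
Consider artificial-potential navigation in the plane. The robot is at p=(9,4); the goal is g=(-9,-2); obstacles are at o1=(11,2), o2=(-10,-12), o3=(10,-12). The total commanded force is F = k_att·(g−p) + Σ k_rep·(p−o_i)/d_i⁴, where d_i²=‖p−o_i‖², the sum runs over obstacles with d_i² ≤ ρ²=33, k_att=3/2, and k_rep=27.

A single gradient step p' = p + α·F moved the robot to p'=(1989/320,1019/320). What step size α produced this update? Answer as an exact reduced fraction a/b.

α = 1/10

F_att = 3/2·(g−p) = 3/2·(-18,-6) = (-27.0000,-9.0000)
o1: d²=8 ≤ ρ²=33; F_rep = 27·(-2,2)/8² = (-0.8438,0.8438)
o2: d²=617 > ρ²=33 → inactive
o3: d²=257 > ρ²=33 → inactive
F = F_att + ΣF_rep = (-27.8438,-8.1562)
Δp = p'−p = (-2.7844,-0.8156); α = Δx/Fx = (-891/320) / (-891/32) = 1/10
check: Δy/Fy = (-261/320) / (-261/32) = 1/10 ✓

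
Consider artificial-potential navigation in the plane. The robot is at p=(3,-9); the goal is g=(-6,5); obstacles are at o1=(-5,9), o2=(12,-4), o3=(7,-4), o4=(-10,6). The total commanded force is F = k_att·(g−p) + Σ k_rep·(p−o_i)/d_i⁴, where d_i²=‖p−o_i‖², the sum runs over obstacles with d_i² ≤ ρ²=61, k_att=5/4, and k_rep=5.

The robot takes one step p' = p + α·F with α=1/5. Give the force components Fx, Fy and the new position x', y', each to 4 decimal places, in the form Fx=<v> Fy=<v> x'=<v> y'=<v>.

Fx=-11.2619 Fy=17.4851 x'=0.7476 y'=-5.5030

F_att = 5/4·(g−p) = 5/4·(-9,14) = (-11.2500,17.5000)
o1: d²=388 > ρ²=61 → inactive
o2: d²=106 > ρ²=61 → inactive
o3: d²=41 ≤ ρ²=61; F_rep = 5·(-4,-5)/41² = (-0.0119,-0.0149)
o4: d²=394 > ρ²=61 → inactive
F = F_att + ΣF_rep = (-11.2619,17.4851)
p' = p + 1/5·F = (0.7476,-5.5030)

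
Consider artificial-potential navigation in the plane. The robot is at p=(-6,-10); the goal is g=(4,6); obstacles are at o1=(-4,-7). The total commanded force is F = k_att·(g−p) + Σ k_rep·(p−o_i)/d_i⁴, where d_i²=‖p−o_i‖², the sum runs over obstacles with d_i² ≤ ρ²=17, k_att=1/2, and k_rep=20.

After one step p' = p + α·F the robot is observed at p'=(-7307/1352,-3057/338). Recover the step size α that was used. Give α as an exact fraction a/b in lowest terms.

α = 1/8

F_att = 1/2·(g−p) = 1/2·(10,16) = (5.0000,8.0000)
o1: d²=13 ≤ ρ²=17; F_rep = 20·(-2,-3)/13² = (-0.2367,-0.3550)
F = F_att + ΣF_rep = (4.7633,7.6450)
Δp = p'−p = (0.5954,0.9556); α = Δx/Fx = (805/1352) / (805/169) = 1/8
check: Δy/Fy = (323/338) / (1292/169) = 1/8 ✓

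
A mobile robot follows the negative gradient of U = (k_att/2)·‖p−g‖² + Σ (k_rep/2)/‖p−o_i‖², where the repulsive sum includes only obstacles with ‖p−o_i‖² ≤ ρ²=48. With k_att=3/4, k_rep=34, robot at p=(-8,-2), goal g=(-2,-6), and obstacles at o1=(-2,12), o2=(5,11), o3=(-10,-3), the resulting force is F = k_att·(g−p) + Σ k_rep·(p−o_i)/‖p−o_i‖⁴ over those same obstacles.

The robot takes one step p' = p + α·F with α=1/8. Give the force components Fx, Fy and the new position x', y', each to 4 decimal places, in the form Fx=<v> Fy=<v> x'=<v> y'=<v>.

F_att = 3/4·(g−p) = 3/4·(6,-4) = (4.5000,-3.0000)
o1: d²=232 > ρ²=48 → inactive
o2: d²=338 > ρ²=48 → inactive
o3: d²=5 ≤ ρ²=48; F_rep = 34·(2,1)/5² = (2.7200,1.3600)
F = F_att + ΣF_rep = (7.2200,-1.6400)
p' = p + 1/8·F = (-7.0975,-2.2050)

Fx=7.2200 Fy=-1.6400 x'=-7.0975 y'=-2.2050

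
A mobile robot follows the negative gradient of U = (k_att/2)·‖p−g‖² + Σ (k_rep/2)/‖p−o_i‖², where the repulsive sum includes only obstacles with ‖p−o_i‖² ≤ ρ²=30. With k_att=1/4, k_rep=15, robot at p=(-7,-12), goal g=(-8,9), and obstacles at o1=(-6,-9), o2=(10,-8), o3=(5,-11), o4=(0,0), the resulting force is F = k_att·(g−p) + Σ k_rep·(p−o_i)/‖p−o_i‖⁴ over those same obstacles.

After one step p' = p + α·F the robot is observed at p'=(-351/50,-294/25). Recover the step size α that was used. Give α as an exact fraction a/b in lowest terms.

α = 1/20

F_att = 1/4·(g−p) = 1/4·(-1,21) = (-0.2500,5.2500)
o1: d²=10 ≤ ρ²=30; F_rep = 15·(-1,-3)/10² = (-0.1500,-0.4500)
o2: d²=305 > ρ²=30 → inactive
o3: d²=145 > ρ²=30 → inactive
o4: d²=193 > ρ²=30 → inactive
F = F_att + ΣF_rep = (-0.4000,4.8000)
Δp = p'−p = (-0.0200,0.2400); α = Δx/Fx = (-1/50) / (-2/5) = 1/20
check: Δy/Fy = (6/25) / (24/5) = 1/20 ✓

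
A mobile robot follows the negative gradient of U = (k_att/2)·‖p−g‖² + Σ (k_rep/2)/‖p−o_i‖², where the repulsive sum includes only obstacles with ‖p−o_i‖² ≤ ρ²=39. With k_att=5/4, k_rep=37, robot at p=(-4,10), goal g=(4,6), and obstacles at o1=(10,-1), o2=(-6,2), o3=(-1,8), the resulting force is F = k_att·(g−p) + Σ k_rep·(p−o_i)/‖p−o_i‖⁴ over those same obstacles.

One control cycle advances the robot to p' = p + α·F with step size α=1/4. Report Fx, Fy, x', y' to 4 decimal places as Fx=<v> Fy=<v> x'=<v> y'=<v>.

Fx=9.3432 Fy=-4.5621 x'=-1.6642 y'=8.8595

F_att = 5/4·(g−p) = 5/4·(8,-4) = (10.0000,-5.0000)
o1: d²=317 > ρ²=39 → inactive
o2: d²=68 > ρ²=39 → inactive
o3: d²=13 ≤ ρ²=39; F_rep = 37·(-3,2)/13² = (-0.6568,0.4379)
F = F_att + ΣF_rep = (9.3432,-4.5621)
p' = p + 1/4·F = (-1.6642,8.8595)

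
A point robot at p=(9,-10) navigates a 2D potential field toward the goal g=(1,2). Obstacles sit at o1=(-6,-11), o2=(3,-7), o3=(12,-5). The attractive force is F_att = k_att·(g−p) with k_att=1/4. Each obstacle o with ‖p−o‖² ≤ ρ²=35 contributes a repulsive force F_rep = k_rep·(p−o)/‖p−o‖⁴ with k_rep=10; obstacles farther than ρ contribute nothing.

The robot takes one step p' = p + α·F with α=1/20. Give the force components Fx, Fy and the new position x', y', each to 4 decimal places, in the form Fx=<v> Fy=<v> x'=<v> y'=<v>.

F_att = 1/4·(g−p) = 1/4·(-8,12) = (-2.0000,3.0000)
o1: d²=226 > ρ²=35 → inactive
o2: d²=45 > ρ²=35 → inactive
o3: d²=34 ≤ ρ²=35; F_rep = 10·(-3,-5)/34² = (-0.0260,-0.0433)
F = F_att + ΣF_rep = (-2.0260,2.9567)
p' = p + 1/20·F = (8.8987,-9.8522)

Fx=-2.0260 Fy=2.9567 x'=8.8987 y'=-9.8522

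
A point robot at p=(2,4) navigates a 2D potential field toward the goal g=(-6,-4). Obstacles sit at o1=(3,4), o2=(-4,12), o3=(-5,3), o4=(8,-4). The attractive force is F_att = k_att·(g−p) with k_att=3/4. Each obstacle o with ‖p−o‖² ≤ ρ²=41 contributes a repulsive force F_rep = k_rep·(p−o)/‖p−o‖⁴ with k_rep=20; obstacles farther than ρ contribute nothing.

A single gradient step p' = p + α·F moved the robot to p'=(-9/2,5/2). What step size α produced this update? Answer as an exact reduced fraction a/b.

α = 1/4

F_att = 3/4·(g−p) = 3/4·(-8,-8) = (-6.0000,-6.0000)
o1: d²=1 ≤ ρ²=41; F_rep = 20·(-1,0)/1² = (-20.0000,0.0000)
o2: d²=100 > ρ²=41 → inactive
o3: d²=50 > ρ²=41 → inactive
o4: d²=100 > ρ²=41 → inactive
F = F_att + ΣF_rep = (-26.0000,-6.0000)
Δp = p'−p = (-6.5000,-1.5000); α = Δx/Fx = (-13/2) / (-26) = 1/4
check: Δy/Fy = (-3/2) / (-6) = 1/4 ✓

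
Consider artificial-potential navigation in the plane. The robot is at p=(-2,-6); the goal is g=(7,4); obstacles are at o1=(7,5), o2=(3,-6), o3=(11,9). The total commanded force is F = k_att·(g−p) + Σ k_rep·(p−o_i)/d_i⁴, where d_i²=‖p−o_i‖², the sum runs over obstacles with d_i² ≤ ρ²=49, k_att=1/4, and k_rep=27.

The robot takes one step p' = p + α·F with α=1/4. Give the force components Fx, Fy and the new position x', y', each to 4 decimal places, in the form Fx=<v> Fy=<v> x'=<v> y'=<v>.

Fx=2.0340 Fy=2.5000 x'=-1.4915 y'=-5.3750

F_att = 1/4·(g−p) = 1/4·(9,10) = (2.2500,2.5000)
o1: d²=202 > ρ²=49 → inactive
o2: d²=25 ≤ ρ²=49; F_rep = 27·(-5,0)/25² = (-0.2160,0.0000)
o3: d²=394 > ρ²=49 → inactive
F = F_att + ΣF_rep = (2.0340,2.5000)
p' = p + 1/4·F = (-1.4915,-5.3750)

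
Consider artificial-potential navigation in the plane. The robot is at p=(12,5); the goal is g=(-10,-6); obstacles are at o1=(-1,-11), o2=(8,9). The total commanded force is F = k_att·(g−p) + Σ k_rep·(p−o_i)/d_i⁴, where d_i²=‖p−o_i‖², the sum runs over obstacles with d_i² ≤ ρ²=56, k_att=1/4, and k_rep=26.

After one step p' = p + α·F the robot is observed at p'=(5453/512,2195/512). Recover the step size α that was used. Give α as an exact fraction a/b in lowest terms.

F_att = 1/4·(g−p) = 1/4·(-22,-11) = (-5.5000,-2.7500)
o1: d²=425 > ρ²=56 → inactive
o2: d²=32 ≤ ρ²=56; F_rep = 26·(4,-4)/32² = (0.1016,-0.1016)
F = F_att + ΣF_rep = (-5.3984,-2.8516)
Δp = p'−p = (-1.3496,-0.7129); α = Δx/Fx = (-691/512) / (-691/128) = 1/4
check: Δy/Fy = (-365/512) / (-365/128) = 1/4 ✓

α = 1/4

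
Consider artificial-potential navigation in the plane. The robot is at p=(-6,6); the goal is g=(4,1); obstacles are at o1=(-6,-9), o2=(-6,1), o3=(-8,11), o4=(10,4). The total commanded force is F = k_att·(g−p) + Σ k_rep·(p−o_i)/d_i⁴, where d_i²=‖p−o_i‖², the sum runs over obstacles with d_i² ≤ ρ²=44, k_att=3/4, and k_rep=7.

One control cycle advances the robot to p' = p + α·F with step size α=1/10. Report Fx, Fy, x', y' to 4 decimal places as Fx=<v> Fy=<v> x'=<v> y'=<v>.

F_att = 3/4·(g−p) = 3/4·(10,-5) = (7.5000,-3.7500)
o1: d²=225 > ρ²=44 → inactive
o2: d²=25 ≤ ρ²=44; F_rep = 7·(0,5)/25² = (0.0000,0.0560)
o3: d²=29 ≤ ρ²=44; F_rep = 7·(2,-5)/29² = (0.0166,-0.0416)
o4: d²=260 > ρ²=44 → inactive
F = F_att + ΣF_rep = (7.5166,-3.7356)
p' = p + 1/10·F = (-5.2483,5.6264)

Fx=7.5166 Fy=-3.7356 x'=-5.2483 y'=5.6264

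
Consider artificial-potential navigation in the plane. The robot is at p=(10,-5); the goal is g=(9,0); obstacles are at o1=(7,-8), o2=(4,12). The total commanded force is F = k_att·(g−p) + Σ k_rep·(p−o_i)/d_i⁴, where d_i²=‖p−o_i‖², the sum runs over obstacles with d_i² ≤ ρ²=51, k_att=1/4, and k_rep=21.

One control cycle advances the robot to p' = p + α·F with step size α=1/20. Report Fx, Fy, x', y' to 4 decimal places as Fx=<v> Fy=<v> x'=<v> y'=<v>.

F_att = 1/4·(g−p) = 1/4·(-1,5) = (-0.2500,1.2500)
o1: d²=18 ≤ ρ²=51; F_rep = 21·(3,3)/18² = (0.1944,0.1944)
o2: d²=325 > ρ²=51 → inactive
F = F_att + ΣF_rep = (-0.0556,1.4444)
p' = p + 1/20·F = (9.9972,-4.9278)

Fx=-0.0556 Fy=1.4444 x'=9.9972 y'=-4.9278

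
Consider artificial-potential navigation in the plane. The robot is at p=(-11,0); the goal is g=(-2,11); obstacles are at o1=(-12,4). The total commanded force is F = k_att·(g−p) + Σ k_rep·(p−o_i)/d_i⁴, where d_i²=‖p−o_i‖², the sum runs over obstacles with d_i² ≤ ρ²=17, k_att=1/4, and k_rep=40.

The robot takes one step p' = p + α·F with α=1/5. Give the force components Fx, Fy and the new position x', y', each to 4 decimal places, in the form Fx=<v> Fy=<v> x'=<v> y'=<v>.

Fx=2.3884 Fy=2.1964 x'=-10.5223 y'=0.4393

F_att = 1/4·(g−p) = 1/4·(9,11) = (2.2500,2.7500)
o1: d²=17 ≤ ρ²=17; F_rep = 40·(1,-4)/17² = (0.1384,-0.5536)
F = F_att + ΣF_rep = (2.3884,2.1964)
p' = p + 1/5·F = (-10.5223,0.4393)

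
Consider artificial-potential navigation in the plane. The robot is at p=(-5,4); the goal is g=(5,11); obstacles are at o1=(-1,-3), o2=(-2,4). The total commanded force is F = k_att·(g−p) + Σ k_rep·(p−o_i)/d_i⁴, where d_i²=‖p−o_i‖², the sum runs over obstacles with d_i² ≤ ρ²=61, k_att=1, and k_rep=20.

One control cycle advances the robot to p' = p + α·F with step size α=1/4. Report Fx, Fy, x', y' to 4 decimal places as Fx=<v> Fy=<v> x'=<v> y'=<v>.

F_att = 1·(g−p) = 1·(10,7) = (10.0000,7.0000)
o1: d²=65 > ρ²=61 → inactive
o2: d²=9 ≤ ρ²=61; F_rep = 20·(-3,0)/9² = (-0.7407,0.0000)
F = F_att + ΣF_rep = (9.2593,7.0000)
p' = p + 1/4·F = (-2.6852,5.7500)

Fx=9.2593 Fy=7.0000 x'=-2.6852 y'=5.7500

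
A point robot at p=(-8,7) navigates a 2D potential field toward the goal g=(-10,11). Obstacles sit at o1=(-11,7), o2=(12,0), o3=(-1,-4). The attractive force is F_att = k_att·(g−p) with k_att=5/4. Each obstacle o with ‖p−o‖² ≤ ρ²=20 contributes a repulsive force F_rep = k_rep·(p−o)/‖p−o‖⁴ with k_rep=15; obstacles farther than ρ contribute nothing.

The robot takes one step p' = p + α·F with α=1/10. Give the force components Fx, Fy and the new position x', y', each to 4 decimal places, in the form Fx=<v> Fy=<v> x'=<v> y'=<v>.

Fx=-1.9444 Fy=5.0000 x'=-8.1944 y'=7.5000

F_att = 5/4·(g−p) = 5/4·(-2,4) = (-2.5000,5.0000)
o1: d²=9 ≤ ρ²=20; F_rep = 15·(3,0)/9² = (0.5556,0.0000)
o2: d²=449 > ρ²=20 → inactive
o3: d²=170 > ρ²=20 → inactive
F = F_att + ΣF_rep = (-1.9444,5.0000)
p' = p + 1/10·F = (-8.1944,7.5000)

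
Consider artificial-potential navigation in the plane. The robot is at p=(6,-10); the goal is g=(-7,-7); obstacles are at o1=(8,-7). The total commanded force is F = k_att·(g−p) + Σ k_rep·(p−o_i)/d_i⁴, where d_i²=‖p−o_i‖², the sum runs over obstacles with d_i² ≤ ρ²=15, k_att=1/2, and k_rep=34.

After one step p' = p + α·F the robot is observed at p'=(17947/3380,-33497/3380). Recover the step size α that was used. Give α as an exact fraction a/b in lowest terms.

F_att = 1/2·(g−p) = 1/2·(-13,3) = (-6.5000,1.5000)
o1: d²=13 ≤ ρ²=15; F_rep = 34·(-2,-3)/13² = (-0.4024,-0.6036)
F = F_att + ΣF_rep = (-6.9024,0.8964)
Δp = p'−p = (-0.6902,0.0896); α = Δx/Fx = (-2333/3380) / (-2333/338) = 1/10
check: Δy/Fy = (303/3380) / (303/338) = 1/10 ✓

α = 1/10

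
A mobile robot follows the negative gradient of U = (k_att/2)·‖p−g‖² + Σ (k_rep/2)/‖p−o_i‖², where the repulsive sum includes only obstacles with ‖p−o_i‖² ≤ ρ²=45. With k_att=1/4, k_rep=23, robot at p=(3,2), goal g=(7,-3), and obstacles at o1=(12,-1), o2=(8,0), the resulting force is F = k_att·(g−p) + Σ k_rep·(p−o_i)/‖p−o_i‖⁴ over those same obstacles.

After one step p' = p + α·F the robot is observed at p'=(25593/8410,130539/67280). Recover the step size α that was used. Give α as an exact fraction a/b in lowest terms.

α = 1/20

F_att = 1/4·(g−p) = 1/4·(4,-5) = (1.0000,-1.2500)
o1: d²=90 > ρ²=45 → inactive
o2: d²=29 ≤ ρ²=45; F_rep = 23·(-5,2)/29² = (-0.1367,0.0547)
F = F_att + ΣF_rep = (0.8633,-1.1953)
Δp = p'−p = (0.0432,-0.0598); α = Δx/Fx = (363/8410) / (726/841) = 1/20
check: Δy/Fy = (-4021/67280) / (-4021/3364) = 1/20 ✓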